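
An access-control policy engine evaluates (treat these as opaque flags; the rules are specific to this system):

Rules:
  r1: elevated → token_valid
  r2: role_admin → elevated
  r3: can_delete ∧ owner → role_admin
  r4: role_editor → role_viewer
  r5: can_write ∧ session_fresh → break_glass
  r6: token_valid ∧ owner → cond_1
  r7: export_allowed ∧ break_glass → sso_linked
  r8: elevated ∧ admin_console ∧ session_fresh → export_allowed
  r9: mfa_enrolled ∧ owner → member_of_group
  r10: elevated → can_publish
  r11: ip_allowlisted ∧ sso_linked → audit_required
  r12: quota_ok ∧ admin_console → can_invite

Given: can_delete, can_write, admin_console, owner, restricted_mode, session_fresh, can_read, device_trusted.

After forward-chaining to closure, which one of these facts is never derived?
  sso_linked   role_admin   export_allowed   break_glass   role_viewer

role_viewer

[1] r3 [can_delete ∧ owner → role_admin]; r5 [can_write ∧ session_fresh → break_glass]. ⇒ new: role_admin, break_glass.
[2] r2 [role_admin → elevated]. ⇒ new: elevated.
[3] r1 [elevated → token_valid]; r8 [elevated ∧ admin_console ∧ session_fresh → export_allowed]; r10 [elevated → can_publish]. ⇒ new: token_valid, export_allowed, can_publish.
[4] r6 [token_valid ∧ owner → cond_1]; r7 [export_allowed ∧ break_glass → sso_linked]. ⇒ new: cond_1, sso_linked.
Derived: break_glass (round 1), sso_linked (round 4), role_admin (round 1), export_allowed (round 3). role_viewer never appears in any round.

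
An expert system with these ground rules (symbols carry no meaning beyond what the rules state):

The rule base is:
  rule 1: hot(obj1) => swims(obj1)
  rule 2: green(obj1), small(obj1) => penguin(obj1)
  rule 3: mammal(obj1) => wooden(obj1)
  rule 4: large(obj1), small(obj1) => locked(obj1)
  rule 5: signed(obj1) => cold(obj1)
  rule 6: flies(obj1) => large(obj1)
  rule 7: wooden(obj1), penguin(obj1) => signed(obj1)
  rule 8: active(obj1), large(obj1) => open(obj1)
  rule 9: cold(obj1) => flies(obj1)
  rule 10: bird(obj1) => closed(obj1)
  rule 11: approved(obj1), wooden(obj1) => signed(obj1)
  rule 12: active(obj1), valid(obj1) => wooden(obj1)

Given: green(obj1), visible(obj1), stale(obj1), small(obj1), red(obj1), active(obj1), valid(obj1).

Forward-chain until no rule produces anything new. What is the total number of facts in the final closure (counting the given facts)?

15

[1] rule 2 [green(obj1), small(obj1) => penguin(obj1)]; rule 12 [active(obj1), valid(obj1) => wooden(obj1)]. ⇒ new: penguin(obj1), wooden(obj1).
[2] rule 7 [wooden(obj1), penguin(obj1) => signed(obj1)]. ⇒ new: signed(obj1).
[3] rule 5 [signed(obj1) => cold(obj1)]. ⇒ new: cold(obj1).
[4] rule 9 [cold(obj1) => flies(obj1)]. ⇒ new: flies(obj1).
[5] rule 6 [flies(obj1) => large(obj1)]. ⇒ new: large(obj1).
[6] rule 4 [large(obj1), small(obj1) => locked(obj1)]; rule 8 [active(obj1), large(obj1) => open(obj1)]. ⇒ new: locked(obj1), open(obj1).
Closure: {active(obj1), cold(obj1), flies(obj1), green(obj1), large(obj1), locked(obj1), open(obj1), penguin(obj1), red(obj1), signed(obj1), small(obj1), stale(obj1), valid(obj1), visible(obj1), wooden(obj1)} — 15 facts.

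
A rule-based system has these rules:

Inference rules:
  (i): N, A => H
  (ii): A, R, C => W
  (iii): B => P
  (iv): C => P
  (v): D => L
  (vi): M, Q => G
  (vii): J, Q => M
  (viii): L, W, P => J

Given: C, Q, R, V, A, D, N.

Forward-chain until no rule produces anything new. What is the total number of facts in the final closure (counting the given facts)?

Round 1: (i) [N, A => H]; (ii) [A, R, C => W]; (iv) [C => P]; (v) [D => L]. Adds H, W, P, L.
Round 2: (viii) [L, W, P => J]. Adds J.
Round 3: (vii) [J, Q => M]. Adds M.
Round 4: (vi) [M, Q => G]. Adds G.
Closure: {A, C, D, G, H, J, L, M, N, P, Q, R, V, W} — 14 facts.

14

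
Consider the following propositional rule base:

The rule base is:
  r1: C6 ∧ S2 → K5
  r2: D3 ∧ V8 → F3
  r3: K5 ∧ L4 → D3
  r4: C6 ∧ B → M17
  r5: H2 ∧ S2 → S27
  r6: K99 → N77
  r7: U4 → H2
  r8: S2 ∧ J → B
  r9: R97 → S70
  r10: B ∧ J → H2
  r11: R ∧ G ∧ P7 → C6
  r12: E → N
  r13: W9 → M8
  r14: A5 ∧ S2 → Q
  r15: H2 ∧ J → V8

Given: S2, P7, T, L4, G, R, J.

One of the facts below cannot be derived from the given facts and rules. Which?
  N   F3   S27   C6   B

N

Round 1 — r8, r11, derive B, C6.
Round 2 — r1, r4, r10, derive K5, M17, H2.
Round 3 — r3, r5, r15, derive D3, S27, V8.
Round 4 — r2, derive F3.
Derived: F3 (round 4), S27 (round 3), C6 (round 1), B (round 1). N never appears in any round.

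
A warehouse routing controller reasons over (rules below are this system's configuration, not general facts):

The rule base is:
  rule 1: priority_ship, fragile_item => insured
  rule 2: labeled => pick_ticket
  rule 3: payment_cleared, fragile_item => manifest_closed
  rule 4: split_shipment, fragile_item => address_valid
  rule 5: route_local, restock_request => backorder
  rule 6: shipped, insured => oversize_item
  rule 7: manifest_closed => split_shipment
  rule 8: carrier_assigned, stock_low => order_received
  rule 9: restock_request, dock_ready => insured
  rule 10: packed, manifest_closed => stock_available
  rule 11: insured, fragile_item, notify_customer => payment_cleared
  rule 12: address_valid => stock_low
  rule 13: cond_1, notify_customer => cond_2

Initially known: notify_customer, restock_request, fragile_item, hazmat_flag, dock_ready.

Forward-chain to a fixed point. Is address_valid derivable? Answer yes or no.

yes

Round 1: rule 9 [restock_request, dock_ready => insured]. New: insured.
Round 2: rule 11 [insured, fragile_item, notify_customer => payment_cleared]. New: payment_cleared.
Round 3: rule 3 [payment_cleared, fragile_item => manifest_closed]. New: manifest_closed.
Round 4: rule 7 [manifest_closed => split_shipment]. New: split_shipment.
Round 5: rule 4 [split_shipment, fragile_item => address_valid]. New: address_valid.
Round 6: rule 12 [address_valid => stock_low]. New: stock_low.
address_valid appears in round 5, so it is derivable.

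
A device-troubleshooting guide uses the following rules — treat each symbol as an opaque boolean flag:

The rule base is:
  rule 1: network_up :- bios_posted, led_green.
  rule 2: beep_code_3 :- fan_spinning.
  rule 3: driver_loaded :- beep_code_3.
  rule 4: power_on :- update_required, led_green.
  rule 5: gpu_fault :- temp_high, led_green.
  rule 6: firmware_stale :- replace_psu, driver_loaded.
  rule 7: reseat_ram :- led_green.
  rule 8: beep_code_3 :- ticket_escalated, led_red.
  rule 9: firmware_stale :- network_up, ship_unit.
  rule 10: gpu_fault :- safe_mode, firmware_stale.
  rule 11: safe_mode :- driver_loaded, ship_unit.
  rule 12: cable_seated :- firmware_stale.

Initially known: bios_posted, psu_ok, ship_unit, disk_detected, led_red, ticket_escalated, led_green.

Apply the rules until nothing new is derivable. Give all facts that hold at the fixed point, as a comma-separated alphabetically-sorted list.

beep_code_3, bios_posted, cable_seated, disk_detected, driver_loaded, firmware_stale, gpu_fault, led_green, led_red, network_up, psu_ok, reseat_ram, safe_mode, ship_unit, ticket_escalated

[1] rule 1 [network_up :- bios_posted, led_green.]; rule 7 [reseat_ram :- led_green.]; rule 8 [beep_code_3 :- ticket_escalated, led_red.]. ⇒ new: network_up, reseat_ram, beep_code_3.
[2] rule 3 [driver_loaded :- beep_code_3.]; rule 9 [firmware_stale :- network_up, ship_unit.]. ⇒ new: driver_loaded, firmware_stale.
[3] rule 11 [safe_mode :- driver_loaded, ship_unit.]; rule 12 [cable_seated :- firmware_stale.]. ⇒ new: safe_mode, cable_seated.
[4] rule 10 [gpu_fault :- safe_mode, firmware_stale.]. ⇒ new: gpu_fault.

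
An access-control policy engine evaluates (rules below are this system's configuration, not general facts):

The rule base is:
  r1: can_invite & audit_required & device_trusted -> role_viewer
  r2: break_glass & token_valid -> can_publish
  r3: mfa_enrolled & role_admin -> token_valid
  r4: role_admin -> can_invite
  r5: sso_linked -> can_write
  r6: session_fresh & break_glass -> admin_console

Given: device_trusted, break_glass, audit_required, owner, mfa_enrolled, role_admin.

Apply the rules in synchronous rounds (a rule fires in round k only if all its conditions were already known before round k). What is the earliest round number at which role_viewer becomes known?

Round 1: r3 [mfa_enrolled & role_admin -> token_valid]; r4 [role_admin -> can_invite]. Adds token_valid, can_invite.
Round 2: r1 [can_invite & audit_required & device_trusted -> role_viewer]; r2 [break_glass & token_valid -> can_publish]. Adds role_viewer, can_publish.
role_viewer first appears in round 2.

2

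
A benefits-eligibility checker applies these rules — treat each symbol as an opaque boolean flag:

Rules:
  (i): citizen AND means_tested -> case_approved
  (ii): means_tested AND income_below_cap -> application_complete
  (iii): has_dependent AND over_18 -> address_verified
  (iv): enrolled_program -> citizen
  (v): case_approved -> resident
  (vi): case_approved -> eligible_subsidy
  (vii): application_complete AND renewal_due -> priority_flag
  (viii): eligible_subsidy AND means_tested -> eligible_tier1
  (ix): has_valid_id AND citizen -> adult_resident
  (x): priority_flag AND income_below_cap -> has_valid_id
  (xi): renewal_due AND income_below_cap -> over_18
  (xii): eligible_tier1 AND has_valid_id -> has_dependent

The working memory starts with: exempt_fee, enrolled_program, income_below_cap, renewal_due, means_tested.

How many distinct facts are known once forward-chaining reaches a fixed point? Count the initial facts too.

Round 1 — (ii), (iv), (xi), derive application_complete, citizen, over_18.
Round 2 — (i), (vii), derive case_approved, priority_flag.
Round 3 — (v), (vi), (x), derive resident, eligible_subsidy, has_valid_id.
Round 4 — (viii), (ix), derive eligible_tier1, adult_resident.
Round 5 — (xii), derive has_dependent.
Round 6 — (iii), derive address_verified.
Closure: {address_verified, adult_resident, application_complete, case_approved, citizen, eligible_subsidy, eligible_tier1, enrolled_program, exempt_fee, has_dependent, has_valid_id, income_below_cap, means_tested, over_18, priority_flag, renewal_due, resident} — 17 facts.

17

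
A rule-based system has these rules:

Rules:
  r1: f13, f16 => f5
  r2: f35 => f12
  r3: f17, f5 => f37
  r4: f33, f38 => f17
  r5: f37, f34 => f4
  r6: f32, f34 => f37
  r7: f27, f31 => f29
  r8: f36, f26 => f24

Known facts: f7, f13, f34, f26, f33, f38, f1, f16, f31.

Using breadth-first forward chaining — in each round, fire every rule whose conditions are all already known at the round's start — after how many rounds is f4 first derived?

Round 1 — r1, r4, derive f5, f17.
Round 2 — r3, derive f37.
Round 3 — r5, derive f4.
f4 first appears in round 3.

3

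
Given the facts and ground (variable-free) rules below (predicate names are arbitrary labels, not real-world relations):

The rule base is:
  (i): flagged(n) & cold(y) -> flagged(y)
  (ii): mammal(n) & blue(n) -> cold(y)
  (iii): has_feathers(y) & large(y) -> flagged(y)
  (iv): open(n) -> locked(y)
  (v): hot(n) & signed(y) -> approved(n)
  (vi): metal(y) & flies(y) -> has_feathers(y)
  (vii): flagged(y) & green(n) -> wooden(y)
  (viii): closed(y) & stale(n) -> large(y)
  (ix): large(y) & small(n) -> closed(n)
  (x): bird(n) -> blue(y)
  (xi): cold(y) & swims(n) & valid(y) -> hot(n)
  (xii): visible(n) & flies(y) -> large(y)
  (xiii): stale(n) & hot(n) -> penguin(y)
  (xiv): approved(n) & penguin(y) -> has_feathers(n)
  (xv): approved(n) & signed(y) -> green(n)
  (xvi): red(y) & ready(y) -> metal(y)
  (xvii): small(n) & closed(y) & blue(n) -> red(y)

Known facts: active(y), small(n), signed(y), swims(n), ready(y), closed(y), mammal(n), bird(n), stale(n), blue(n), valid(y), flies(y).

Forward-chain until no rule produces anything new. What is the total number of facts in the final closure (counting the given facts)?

26

Round 1: (ii) [mammal(n) & blue(n) -> cold(y)]; (viii) [closed(y) & stale(n) -> large(y)]; (x) [bird(n) -> blue(y)]; (xvii) [small(n) & closed(y) & blue(n) -> red(y)]. Adds cold(y), large(y), blue(y), red(y).
Round 2: (ix) [large(y) & small(n) -> closed(n)]; (xi) [cold(y) & swims(n) & valid(y) -> hot(n)]; (xvi) [red(y) & ready(y) -> metal(y)]. Adds closed(n), hot(n), metal(y).
Round 3: (v) [hot(n) & signed(y) -> approved(n)]; (vi) [metal(y) & flies(y) -> has_feathers(y)]; (xiii) [stale(n) & hot(n) -> penguin(y)]. Adds approved(n), has_feathers(y), penguin(y).
Round 4: (iii) [has_feathers(y) & large(y) -> flagged(y)]; (xiv) [approved(n) & penguin(y) -> has_feathers(n)]; (xv) [approved(n) & signed(y) -> green(n)]. Adds flagged(y), has_feathers(n), green(n).
Round 5: (vii) [flagged(y) & green(n) -> wooden(y)]. Adds wooden(y).
Closure: {active(y), approved(n), bird(n), blue(n), blue(y), closed(n), closed(y), cold(y), flagged(y), flies(y), green(n), has_feathers(n), has_feathers(y), hot(n), large(y), mammal(n), metal(y), penguin(y), ready(y), red(y), signed(y), small(n), stale(n), swims(n), valid(y), wooden(y)} — 26 facts.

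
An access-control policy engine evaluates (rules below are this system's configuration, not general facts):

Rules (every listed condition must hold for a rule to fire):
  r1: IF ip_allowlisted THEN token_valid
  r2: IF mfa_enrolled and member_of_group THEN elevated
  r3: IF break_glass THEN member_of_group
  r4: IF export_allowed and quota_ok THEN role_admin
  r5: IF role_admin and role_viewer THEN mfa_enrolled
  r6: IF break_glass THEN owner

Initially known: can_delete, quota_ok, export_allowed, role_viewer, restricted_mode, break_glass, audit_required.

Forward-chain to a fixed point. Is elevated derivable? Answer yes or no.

Round 1: r3 [IF break_glass THEN member_of_group]; r4 [IF export_allowed and quota_ok THEN role_admin]; r6 [IF break_glass THEN owner]. New: member_of_group, role_admin, owner.
Round 2: r5 [IF role_admin and role_viewer THEN mfa_enrolled]. New: mfa_enrolled.
Round 3: r2 [IF mfa_enrolled and member_of_group THEN elevated]. New: elevated.
elevated appears in round 3, so it is derivable.

yes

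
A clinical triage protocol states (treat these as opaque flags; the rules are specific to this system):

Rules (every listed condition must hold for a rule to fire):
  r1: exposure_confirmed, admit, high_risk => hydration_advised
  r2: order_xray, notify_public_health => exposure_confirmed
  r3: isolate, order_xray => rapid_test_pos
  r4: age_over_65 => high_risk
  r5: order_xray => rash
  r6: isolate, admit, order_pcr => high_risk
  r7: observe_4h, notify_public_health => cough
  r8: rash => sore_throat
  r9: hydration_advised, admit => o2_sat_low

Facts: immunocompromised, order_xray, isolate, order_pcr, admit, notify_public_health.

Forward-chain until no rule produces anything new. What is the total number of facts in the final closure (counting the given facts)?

Round 1: r2 [order_xray, notify_public_health => exposure_confirmed]; r3 [isolate, order_xray => rapid_test_pos]; r5 [order_xray => rash]; r6 [isolate, admit, order_pcr => high_risk]. Adds exposure_confirmed, rapid_test_pos, rash, high_risk.
Round 2: r1 [exposure_confirmed, admit, high_risk => hydration_advised]; r8 [rash => sore_throat]. Adds hydration_advised, sore_throat.
Round 3: r9 [hydration_advised, admit => o2_sat_low]. Adds o2_sat_low.
Closure: {admit, exposure_confirmed, high_risk, hydration_advised, immunocompromised, isolate, notify_public_health, o2_sat_low, order_pcr, order_xray, rapid_test_pos, rash, sore_throat} — 13 facts.

13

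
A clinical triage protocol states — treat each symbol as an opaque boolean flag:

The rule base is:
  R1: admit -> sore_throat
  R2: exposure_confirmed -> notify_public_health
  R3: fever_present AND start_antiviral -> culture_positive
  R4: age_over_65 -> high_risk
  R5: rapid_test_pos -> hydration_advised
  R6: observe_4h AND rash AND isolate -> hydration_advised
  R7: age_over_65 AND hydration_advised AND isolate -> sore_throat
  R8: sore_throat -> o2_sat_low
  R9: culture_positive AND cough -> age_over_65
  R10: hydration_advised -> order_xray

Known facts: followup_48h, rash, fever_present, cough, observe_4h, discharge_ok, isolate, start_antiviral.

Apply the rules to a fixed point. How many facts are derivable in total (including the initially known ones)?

Round 1 fires R3, R6, giving culture_positive, hydration_advised.
Round 2 fires R9, R10, giving age_over_65, order_xray.
Round 3 fires R4, R7, giving high_risk, sore_throat.
Round 4 fires R8, giving o2_sat_low.
Closure: {age_over_65, cough, culture_positive, discharge_ok, fever_present, followup_48h, high_risk, hydration_advised, isolate, o2_sat_low, observe_4h, order_xray, rash, sore_throat, start_antiviral} — 15 facts.

15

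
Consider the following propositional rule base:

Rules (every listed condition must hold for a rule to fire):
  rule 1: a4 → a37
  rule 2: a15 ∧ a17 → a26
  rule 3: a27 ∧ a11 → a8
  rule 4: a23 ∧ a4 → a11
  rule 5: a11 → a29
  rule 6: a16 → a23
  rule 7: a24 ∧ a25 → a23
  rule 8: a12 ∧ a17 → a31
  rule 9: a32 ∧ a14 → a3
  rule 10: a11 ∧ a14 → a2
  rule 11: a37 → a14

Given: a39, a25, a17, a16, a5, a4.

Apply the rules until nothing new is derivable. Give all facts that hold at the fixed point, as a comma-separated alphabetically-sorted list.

a11, a14, a16, a17, a2, a23, a25, a29, a37, a39, a4, a5

Round 1 fires rule 1, rule 6, giving a37, a23.
Round 2 fires rule 4, rule 11, giving a11, a14.
Round 3 fires rule 5, rule 10, giving a29, a2.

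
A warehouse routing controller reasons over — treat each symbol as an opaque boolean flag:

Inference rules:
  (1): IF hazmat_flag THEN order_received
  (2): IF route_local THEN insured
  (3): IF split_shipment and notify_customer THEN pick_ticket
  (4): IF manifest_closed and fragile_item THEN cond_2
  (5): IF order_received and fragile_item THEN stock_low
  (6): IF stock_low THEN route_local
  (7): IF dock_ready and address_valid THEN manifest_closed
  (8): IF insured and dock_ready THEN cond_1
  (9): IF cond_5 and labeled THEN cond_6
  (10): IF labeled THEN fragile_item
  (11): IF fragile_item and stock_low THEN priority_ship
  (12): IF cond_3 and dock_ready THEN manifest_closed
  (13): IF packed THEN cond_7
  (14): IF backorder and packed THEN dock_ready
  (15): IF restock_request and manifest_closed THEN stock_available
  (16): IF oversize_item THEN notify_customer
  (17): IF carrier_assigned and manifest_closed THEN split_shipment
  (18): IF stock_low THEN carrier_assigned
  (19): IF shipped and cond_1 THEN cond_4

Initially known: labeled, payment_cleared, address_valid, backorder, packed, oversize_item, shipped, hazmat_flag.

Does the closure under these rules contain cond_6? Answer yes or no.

[1] (1) [IF hazmat_flag THEN order_received]; (10) [IF labeled THEN fragile_item]; (13) [IF packed THEN cond_7]; (14) [IF backorder and packed THEN dock_ready]; (16) [IF oversize_item THEN notify_customer]. ⇒ new: order_received, fragile_item, cond_7, dock_ready, notify_customer.
[2] (5) [IF order_received and fragile_item THEN stock_low]; (7) [IF dock_ready and address_valid THEN manifest_closed]. ⇒ new: stock_low, manifest_closed.
[3] (4) [IF manifest_closed and fragile_item THEN cond_2]; (6) [IF stock_low THEN route_local]; (11) [IF fragile_item and stock_low THEN priority_ship]; (18) [IF stock_low THEN carrier_assigned]. ⇒ new: cond_2, route_local, priority_ship, carrier_assigned.
[4] (2) [IF route_local THEN insured]; (17) [IF carrier_assigned and manifest_closed THEN split_shipment]. ⇒ new: insured, split_shipment.
[5] (3) [IF split_shipment and notify_customer THEN pick_ticket]; (8) [IF insured and dock_ready THEN cond_1]. ⇒ new: pick_ticket, cond_1.
[6] (19) [IF shipped and cond_1 THEN cond_4]. ⇒ new: cond_4.
Fixed point reached. cond_6 is concluded only by (9); (9) needs cond_5 (never derived).

no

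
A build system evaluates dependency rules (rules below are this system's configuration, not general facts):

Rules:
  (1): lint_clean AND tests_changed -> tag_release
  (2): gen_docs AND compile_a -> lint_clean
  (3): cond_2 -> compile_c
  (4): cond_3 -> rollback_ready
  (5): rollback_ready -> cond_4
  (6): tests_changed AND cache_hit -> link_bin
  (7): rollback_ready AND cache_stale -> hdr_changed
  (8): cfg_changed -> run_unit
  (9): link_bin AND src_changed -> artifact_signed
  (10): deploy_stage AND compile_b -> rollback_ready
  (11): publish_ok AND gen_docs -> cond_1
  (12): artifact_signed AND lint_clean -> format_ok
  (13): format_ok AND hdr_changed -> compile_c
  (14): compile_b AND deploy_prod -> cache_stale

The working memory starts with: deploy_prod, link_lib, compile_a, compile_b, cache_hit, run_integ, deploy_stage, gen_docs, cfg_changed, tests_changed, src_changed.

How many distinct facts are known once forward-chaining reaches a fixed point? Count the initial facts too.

22

[1] (2) [gen_docs AND compile_a -> lint_clean]; (6) [tests_changed AND cache_hit -> link_bin]; (8) [cfg_changed -> run_unit]; (10) [deploy_stage AND compile_b -> rollback_ready]; (14) [compile_b AND deploy_prod -> cache_stale]. ⇒ new: lint_clean, link_bin, run_unit, rollback_ready, cache_stale.
[2] (1) [lint_clean AND tests_changed -> tag_release]; (5) [rollback_ready -> cond_4]; (7) [rollback_ready AND cache_stale -> hdr_changed]; (9) [link_bin AND src_changed -> artifact_signed]. ⇒ new: tag_release, cond_4, hdr_changed, artifact_signed.
[3] (12) [artifact_signed AND lint_clean -> format_ok]. ⇒ new: format_ok.
[4] (13) [format_ok AND hdr_changed -> compile_c]. ⇒ new: compile_c.
Closure: {artifact_signed, cache_hit, cache_stale, cfg_changed, compile_a, compile_b, compile_c, cond_4, deploy_prod, deploy_stage, format_ok, gen_docs, hdr_changed, link_bin, link_lib, lint_clean, rollback_ready, run_integ, run_unit, src_changed, tag_release, tests_changed} — 22 facts.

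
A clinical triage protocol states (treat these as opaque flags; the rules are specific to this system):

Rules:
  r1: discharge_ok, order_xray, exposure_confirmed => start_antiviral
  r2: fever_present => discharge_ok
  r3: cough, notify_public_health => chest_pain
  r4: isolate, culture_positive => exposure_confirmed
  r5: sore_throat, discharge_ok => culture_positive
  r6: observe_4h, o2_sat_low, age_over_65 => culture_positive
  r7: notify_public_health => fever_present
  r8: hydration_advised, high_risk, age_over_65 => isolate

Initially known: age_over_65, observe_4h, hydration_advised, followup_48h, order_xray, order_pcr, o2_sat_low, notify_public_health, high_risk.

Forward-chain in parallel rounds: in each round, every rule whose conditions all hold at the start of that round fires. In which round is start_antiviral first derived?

3

Round 1 fires r6, r7, r8, giving culture_positive, fever_present, isolate.
Round 2 fires r2, r4, giving discharge_ok, exposure_confirmed.
Round 3 fires r1, giving start_antiviral.
start_antiviral first appears in round 3.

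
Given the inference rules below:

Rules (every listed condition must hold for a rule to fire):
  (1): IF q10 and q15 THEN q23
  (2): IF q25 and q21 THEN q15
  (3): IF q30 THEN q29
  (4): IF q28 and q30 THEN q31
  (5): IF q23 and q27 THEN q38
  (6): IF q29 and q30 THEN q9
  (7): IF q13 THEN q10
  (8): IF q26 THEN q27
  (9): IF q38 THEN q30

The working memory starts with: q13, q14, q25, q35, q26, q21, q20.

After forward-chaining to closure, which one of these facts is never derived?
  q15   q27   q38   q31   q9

q31

Round 1 fires (2), (7), (8), giving q15, q10, q27.
Round 2 fires (1), giving q23.
Round 3 fires (5), giving q38.
Round 4 fires (9), giving q30.
Round 5 fires (3), giving q29.
Round 6 fires (6), giving q9.
Derived: q27 (round 1), q9 (round 6), q38 (round 3), q15 (round 1). q31 never appears in any round.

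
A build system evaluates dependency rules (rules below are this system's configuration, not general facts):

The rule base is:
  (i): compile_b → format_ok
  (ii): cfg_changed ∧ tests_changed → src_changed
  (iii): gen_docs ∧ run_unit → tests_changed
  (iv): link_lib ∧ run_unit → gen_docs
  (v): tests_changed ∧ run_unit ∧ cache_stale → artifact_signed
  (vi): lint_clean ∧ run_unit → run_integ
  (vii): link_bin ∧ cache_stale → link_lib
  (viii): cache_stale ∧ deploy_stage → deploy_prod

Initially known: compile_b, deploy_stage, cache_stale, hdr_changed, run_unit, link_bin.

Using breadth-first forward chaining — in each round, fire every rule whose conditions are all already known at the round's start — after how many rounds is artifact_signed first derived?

Round 1 — (i), (vii), (viii), derive format_ok, link_lib, deploy_prod.
Round 2 — (iv), derive gen_docs.
Round 3 — (iii), derive tests_changed.
Round 4 — (v), derive artifact_signed.
artifact_signed first appears in round 4.

4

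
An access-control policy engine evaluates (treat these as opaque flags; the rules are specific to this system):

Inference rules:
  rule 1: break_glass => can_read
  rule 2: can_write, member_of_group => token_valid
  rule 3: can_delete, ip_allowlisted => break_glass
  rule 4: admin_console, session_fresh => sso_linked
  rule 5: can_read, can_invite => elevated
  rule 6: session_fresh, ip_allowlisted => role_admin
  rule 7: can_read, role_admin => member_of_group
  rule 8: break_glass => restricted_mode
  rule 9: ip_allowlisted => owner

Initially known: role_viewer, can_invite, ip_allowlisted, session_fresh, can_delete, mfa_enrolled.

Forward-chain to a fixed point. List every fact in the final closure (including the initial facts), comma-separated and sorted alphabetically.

[1] rule 3 [can_delete, ip_allowlisted => break_glass]; rule 6 [session_fresh, ip_allowlisted => role_admin]; rule 9 [ip_allowlisted => owner]. ⇒ new: break_glass, role_admin, owner.
[2] rule 1 [break_glass => can_read]; rule 8 [break_glass => restricted_mode]. ⇒ new: can_read, restricted_mode.
[3] rule 5 [can_read, can_invite => elevated]; rule 7 [can_read, role_admin => member_of_group]. ⇒ new: elevated, member_of_group.

break_glass, can_delete, can_invite, can_read, elevated, ip_allowlisted, member_of_group, mfa_enrolled, owner, restricted_mode, role_admin, role_viewer, session_fresh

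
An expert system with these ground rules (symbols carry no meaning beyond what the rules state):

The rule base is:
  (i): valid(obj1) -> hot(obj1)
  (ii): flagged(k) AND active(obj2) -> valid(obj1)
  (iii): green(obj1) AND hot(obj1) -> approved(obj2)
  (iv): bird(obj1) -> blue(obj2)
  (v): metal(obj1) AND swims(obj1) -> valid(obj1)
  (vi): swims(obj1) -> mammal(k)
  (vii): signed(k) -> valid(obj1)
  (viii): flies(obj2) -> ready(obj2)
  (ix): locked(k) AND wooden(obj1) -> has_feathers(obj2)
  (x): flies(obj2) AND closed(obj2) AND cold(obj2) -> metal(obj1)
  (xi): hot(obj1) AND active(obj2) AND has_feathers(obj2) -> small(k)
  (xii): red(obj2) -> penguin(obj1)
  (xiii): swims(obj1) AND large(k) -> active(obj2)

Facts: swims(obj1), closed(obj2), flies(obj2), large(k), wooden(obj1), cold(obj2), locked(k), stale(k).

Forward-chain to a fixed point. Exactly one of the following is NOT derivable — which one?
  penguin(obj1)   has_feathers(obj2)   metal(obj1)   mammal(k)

penguin(obj1)

Round 1 fires (vi), (viii), (ix), (x), (xiii), giving mammal(k), ready(obj2), has_feathers(obj2), metal(obj1), active(obj2).
Round 2 fires (v), giving valid(obj1).
Round 3 fires (i), giving hot(obj1).
Round 4 fires (xi), giving small(k).
Derived: mammal(k) (round 1), metal(obj1) (round 1), has_feathers(obj2) (round 1). penguin(obj1) never appears in any round.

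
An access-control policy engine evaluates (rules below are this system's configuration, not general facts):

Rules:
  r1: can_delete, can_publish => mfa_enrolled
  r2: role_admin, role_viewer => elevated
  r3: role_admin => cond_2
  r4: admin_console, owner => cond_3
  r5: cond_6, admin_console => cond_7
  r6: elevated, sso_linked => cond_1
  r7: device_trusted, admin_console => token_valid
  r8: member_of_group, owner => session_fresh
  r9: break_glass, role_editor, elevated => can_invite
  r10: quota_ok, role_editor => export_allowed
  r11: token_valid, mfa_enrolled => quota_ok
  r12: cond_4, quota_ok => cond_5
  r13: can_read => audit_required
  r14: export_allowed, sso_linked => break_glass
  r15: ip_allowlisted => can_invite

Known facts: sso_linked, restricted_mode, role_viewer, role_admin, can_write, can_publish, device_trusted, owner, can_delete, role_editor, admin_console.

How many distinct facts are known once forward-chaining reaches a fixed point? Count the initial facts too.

21

Round 1 — r1, r2, r3, r4, r7, derive mfa_enrolled, elevated, cond_2, cond_3, token_valid.
Round 2 — r6, r11, derive cond_1, quota_ok.
Round 3 — r10, derive export_allowed.
Round 4 — r14, derive break_glass.
Round 5 — r9, derive can_invite.
Closure: {admin_console, break_glass, can_delete, can_invite, can_publish, can_write, cond_1, cond_2, cond_3, device_trusted, elevated, export_allowed, mfa_enrolled, owner, quota_ok, restricted_mode, role_admin, role_editor, role_viewer, sso_linked, token_valid} — 21 facts.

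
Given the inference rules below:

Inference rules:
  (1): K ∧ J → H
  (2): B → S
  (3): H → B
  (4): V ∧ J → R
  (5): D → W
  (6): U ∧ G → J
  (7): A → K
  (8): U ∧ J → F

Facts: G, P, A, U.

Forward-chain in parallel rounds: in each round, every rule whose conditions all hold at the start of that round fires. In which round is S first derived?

Round 1: (6) [U ∧ G → J]; (7) [A → K]. Adds J, K.
Round 2: (1) [K ∧ J → H]; (8) [U ∧ J → F]. Adds H, F.
Round 3: (3) [H → B]. Adds B.
Round 4: (2) [B → S]. Adds S.
S first appears in round 4.

4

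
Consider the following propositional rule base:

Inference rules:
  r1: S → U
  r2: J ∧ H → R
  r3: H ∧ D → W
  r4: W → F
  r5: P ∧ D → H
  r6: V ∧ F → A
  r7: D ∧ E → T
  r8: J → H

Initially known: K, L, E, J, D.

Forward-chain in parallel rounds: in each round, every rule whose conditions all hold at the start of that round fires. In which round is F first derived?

Round 1 — r7, r8, derive T, H.
Round 2 — r2, r3, derive R, W.
Round 3 — r4, derive F.
F first appears in round 3.

3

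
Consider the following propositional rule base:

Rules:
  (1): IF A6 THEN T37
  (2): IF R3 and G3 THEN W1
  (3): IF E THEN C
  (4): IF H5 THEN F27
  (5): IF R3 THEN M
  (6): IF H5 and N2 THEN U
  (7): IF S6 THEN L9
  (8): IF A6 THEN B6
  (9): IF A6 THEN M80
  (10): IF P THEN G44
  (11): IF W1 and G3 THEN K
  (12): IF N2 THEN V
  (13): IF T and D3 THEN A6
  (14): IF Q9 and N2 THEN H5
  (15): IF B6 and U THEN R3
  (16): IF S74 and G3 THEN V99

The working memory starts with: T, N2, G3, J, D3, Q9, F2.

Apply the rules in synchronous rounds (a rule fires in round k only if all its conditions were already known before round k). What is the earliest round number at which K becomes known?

5

[1] (12) [IF N2 THEN V]; (13) [IF T and D3 THEN A6]; (14) [IF Q9 and N2 THEN H5]. ⇒ new: V, A6, H5.
[2] (1) [IF A6 THEN T37]; (4) [IF H5 THEN F27]; (6) [IF H5 and N2 THEN U]; (8) [IF A6 THEN B6]; (9) [IF A6 THEN M80]. ⇒ new: T37, F27, U, B6, M80.
[3] (15) [IF B6 and U THEN R3]. ⇒ new: R3.
[4] (2) [IF R3 and G3 THEN W1]; (5) [IF R3 THEN M]. ⇒ new: W1, M.
[5] (11) [IF W1 and G3 THEN K]. ⇒ new: K.
K first appears in round 5.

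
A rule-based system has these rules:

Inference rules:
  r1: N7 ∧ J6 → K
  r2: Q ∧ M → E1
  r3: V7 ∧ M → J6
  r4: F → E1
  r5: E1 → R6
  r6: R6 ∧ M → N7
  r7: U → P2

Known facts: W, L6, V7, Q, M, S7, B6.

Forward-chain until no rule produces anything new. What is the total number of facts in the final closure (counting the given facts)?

Round 1: r2 [Q ∧ M → E1]; r3 [V7 ∧ M → J6]. New: E1, J6.
Round 2: r5 [E1 → R6]. New: R6.
Round 3: r6 [R6 ∧ M → N7]. New: N7.
Round 4: r1 [N7 ∧ J6 → K]. New: K.
Closure: {B6, E1, J6, K, L6, M, N7, Q, R6, S7, V7, W} — 12 facts.

12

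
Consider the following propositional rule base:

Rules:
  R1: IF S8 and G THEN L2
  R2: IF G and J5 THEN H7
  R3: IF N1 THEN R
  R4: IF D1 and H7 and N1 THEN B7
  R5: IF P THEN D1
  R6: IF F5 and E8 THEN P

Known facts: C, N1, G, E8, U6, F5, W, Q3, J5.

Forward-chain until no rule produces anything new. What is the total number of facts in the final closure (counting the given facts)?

[1] R2 [IF G and J5 THEN H7]; R3 [IF N1 THEN R]; R6 [IF F5 and E8 THEN P]. ⇒ new: H7, R, P.
[2] R5 [IF P THEN D1]. ⇒ new: D1.
[3] R4 [IF D1 and H7 and N1 THEN B7]. ⇒ new: B7.
Closure: {B7, C, D1, E8, F5, G, H7, J5, N1, P, Q3, R, U6, W} — 14 facts.

14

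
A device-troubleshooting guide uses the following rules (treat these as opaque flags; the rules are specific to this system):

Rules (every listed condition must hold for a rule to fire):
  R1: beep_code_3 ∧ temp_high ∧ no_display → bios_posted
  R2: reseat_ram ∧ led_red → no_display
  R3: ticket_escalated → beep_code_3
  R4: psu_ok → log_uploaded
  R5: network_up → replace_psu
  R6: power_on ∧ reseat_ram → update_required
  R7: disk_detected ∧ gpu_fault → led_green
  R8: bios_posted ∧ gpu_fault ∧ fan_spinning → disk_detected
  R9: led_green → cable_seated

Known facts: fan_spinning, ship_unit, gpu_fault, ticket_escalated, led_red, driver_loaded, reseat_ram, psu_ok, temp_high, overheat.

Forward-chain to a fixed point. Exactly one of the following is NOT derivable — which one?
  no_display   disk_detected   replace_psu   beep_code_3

replace_psu

Round 1: R2 [reseat_ram ∧ led_red → no_display]; R3 [ticket_escalated → beep_code_3]; R4 [psu_ok → log_uploaded]. Adds no_display, beep_code_3, log_uploaded.
Round 2: R1 [beep_code_3 ∧ temp_high ∧ no_display → bios_posted]. Adds bios_posted.
Round 3: R8 [bios_posted ∧ gpu_fault ∧ fan_spinning → disk_detected]. Adds disk_detected.
Round 4: R7 [disk_detected ∧ gpu_fault → led_green]. Adds led_green.
Round 5: R9 [led_green → cable_seated]. Adds cable_seated.
Derived: disk_detected (round 3), beep_code_3 (round 1), no_display (round 1). replace_psu never appears in any round.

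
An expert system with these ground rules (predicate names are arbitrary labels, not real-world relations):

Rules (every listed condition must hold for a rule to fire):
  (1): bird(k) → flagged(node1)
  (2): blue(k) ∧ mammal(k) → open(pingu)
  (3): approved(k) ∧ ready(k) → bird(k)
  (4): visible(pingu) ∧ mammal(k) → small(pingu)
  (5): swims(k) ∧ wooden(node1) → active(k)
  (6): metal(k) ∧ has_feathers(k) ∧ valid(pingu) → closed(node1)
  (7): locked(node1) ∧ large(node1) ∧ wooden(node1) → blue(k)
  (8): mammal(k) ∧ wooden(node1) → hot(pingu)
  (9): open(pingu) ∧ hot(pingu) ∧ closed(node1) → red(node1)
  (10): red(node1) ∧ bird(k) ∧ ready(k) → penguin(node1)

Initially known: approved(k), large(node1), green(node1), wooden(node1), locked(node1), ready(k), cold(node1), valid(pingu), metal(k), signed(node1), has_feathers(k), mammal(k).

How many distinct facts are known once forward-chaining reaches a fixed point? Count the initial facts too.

Round 1: (3) [approved(k) ∧ ready(k) → bird(k)]; (6) [metal(k) ∧ has_feathers(k) ∧ valid(pingu) → closed(node1)]; (7) [locked(node1) ∧ large(node1) ∧ wooden(node1) → blue(k)]; (8) [mammal(k) ∧ wooden(node1) → hot(pingu)]. New: bird(k), closed(node1), blue(k), hot(pingu).
Round 2: (1) [bird(k) → flagged(node1)]; (2) [blue(k) ∧ mammal(k) → open(pingu)]. New: flagged(node1), open(pingu).
Round 3: (9) [open(pingu) ∧ hot(pingu) ∧ closed(node1) → red(node1)]. New: red(node1).
Round 4: (10) [red(node1) ∧ bird(k) ∧ ready(k) → penguin(node1)]. New: penguin(node1).
Closure: {approved(k), bird(k), blue(k), closed(node1), cold(node1), flagged(node1), green(node1), has_feathers(k), hot(pingu), large(node1), locked(node1), mammal(k), metal(k), open(pingu), penguin(node1), ready(k), red(node1), signed(node1), valid(pingu), wooden(node1)} — 20 facts.

20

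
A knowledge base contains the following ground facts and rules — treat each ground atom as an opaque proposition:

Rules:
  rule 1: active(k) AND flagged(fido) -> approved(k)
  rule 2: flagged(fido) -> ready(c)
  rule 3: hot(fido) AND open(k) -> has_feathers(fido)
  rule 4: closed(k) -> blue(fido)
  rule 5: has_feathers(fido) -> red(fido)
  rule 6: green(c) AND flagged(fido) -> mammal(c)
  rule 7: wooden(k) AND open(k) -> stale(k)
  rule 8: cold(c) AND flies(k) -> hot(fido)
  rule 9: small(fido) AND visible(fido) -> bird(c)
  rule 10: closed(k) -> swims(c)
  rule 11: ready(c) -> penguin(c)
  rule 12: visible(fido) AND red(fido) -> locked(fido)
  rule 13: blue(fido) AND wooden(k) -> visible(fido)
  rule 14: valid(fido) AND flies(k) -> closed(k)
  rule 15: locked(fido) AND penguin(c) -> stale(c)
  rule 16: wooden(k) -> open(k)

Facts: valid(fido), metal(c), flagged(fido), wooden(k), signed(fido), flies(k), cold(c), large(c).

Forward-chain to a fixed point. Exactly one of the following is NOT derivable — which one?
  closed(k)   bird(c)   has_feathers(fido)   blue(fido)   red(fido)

Round 1 fires rule 2, rule 8, rule 14, rule 16, giving ready(c), hot(fido), closed(k), open(k).
Round 2 fires rule 3, rule 4, rule 7, rule 10, rule 11, giving has_feathers(fido), blue(fido), stale(k), swims(c), penguin(c).
Round 3 fires rule 5, rule 13, giving red(fido), visible(fido).
Round 4 fires rule 12, giving locked(fido).
Round 5 fires rule 15, giving stale(c).
Derived: has_feathers(fido) (round 2), closed(k) (round 1), red(fido) (round 3), blue(fido) (round 2). bird(c) never appears in any round.

bird(c)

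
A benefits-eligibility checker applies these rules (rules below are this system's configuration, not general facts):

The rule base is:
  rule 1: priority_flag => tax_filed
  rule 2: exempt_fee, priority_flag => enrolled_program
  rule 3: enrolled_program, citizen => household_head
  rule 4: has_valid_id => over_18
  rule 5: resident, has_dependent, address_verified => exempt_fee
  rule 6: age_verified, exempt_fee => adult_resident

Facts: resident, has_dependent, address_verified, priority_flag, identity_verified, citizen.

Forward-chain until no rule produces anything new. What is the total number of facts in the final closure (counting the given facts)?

Round 1: rule 1 [priority_flag => tax_filed]; rule 5 [resident, has_dependent, address_verified => exempt_fee]. Adds tax_filed, exempt_fee.
Round 2: rule 2 [exempt_fee, priority_flag => enrolled_program]. Adds enrolled_program.
Round 3: rule 3 [enrolled_program, citizen => household_head]. Adds household_head.
Closure: {address_verified, citizen, enrolled_program, exempt_fee, has_dependent, household_head, identity_verified, priority_flag, resident, tax_filed} — 10 facts.

10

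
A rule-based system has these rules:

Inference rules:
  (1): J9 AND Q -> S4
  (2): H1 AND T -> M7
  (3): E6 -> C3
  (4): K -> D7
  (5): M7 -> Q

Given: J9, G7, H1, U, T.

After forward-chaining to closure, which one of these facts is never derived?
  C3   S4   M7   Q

C3

Round 1: (2) [H1 AND T -> M7]. Adds M7.
Round 2: (5) [M7 -> Q]. Adds Q.
Round 3: (1) [J9 AND Q -> S4]. Adds S4.
Derived: S4 (round 3), M7 (round 1), Q (round 2). C3 never appears in any round.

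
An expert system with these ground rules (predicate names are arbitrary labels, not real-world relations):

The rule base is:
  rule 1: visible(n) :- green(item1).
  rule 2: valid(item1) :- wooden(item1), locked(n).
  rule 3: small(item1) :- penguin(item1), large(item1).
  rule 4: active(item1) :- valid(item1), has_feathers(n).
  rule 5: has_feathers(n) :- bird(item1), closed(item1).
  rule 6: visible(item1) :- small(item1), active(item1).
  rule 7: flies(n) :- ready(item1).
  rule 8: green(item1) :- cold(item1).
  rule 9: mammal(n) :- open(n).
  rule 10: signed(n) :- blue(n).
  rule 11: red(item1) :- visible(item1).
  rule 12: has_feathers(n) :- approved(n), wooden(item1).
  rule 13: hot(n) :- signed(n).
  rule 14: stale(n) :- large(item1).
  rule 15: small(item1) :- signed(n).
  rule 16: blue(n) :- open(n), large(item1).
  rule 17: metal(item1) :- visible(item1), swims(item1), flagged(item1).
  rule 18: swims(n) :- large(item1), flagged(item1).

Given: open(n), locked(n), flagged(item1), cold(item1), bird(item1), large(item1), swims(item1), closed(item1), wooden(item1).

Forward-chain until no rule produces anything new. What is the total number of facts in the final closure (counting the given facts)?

24

[1] rule 2 [valid(item1) :- wooden(item1), locked(n).]; rule 5 [has_feathers(n) :- bird(item1), closed(item1).]; rule 8 [green(item1) :- cold(item1).]; rule 9 [mammal(n) :- open(n).]; rule 14 [stale(n) :- large(item1).]; rule 16 [blue(n) :- open(n), large(item1).]; rule 18 [swims(n) :- large(item1), flagged(item1).]. ⇒ new: valid(item1), has_feathers(n), green(item1), mammal(n), stale(n), blue(n), swims(n).
[2] rule 1 [visible(n) :- green(item1).]; rule 4 [active(item1) :- valid(item1), has_feathers(n).]; rule 10 [signed(n) :- blue(n).]. ⇒ new: visible(n), active(item1), signed(n).
[3] rule 13 [hot(n) :- signed(n).]; rule 15 [small(item1) :- signed(n).]. ⇒ new: hot(n), small(item1).
[4] rule 6 [visible(item1) :- small(item1), active(item1).]. ⇒ new: visible(item1).
[5] rule 11 [red(item1) :- visible(item1).]; rule 17 [metal(item1) :- visible(item1), swims(item1), flagged(item1).]. ⇒ new: red(item1), metal(item1).
Closure: {active(item1), bird(item1), blue(n), closed(item1), cold(item1), flagged(item1), green(item1), has_feathers(n), hot(n), large(item1), locked(n), mammal(n), metal(item1), open(n), red(item1), signed(n), small(item1), stale(n), swims(item1), swims(n), valid(item1), visible(item1), visible(n), wooden(item1)} — 24 facts.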